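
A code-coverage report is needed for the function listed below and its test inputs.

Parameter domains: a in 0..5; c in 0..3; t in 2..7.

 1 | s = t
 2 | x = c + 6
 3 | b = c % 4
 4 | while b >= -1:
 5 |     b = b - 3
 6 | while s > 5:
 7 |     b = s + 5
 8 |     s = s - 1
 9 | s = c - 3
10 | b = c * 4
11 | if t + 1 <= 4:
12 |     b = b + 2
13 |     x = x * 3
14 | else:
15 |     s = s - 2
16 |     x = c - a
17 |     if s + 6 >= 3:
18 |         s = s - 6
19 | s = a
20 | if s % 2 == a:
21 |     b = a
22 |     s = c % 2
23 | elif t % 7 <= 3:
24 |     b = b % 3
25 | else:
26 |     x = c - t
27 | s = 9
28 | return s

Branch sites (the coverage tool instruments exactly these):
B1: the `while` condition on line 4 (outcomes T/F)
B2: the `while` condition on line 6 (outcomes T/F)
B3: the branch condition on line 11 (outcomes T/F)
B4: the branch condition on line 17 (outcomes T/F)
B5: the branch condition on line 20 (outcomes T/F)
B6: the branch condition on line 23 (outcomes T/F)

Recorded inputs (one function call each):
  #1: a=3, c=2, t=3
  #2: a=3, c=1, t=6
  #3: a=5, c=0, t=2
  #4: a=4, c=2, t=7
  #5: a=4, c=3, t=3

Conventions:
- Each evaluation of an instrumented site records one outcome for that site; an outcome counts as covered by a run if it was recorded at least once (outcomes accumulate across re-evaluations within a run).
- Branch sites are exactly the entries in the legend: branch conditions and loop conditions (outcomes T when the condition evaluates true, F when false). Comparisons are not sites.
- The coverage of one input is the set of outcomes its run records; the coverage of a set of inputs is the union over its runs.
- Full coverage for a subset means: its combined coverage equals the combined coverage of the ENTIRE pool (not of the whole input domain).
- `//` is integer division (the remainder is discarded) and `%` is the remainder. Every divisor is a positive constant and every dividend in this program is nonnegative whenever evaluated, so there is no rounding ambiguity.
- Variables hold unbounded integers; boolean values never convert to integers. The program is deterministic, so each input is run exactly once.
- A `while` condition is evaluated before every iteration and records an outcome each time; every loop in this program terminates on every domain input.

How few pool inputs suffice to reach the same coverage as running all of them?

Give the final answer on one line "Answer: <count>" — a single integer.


input #1 (a=3, c=2, t=3): events B1->T, B1->T, B1->F, B2->F, B3->T, B5->F, B6->T; covers B1=T, B1=F, B2=F, B3=T, B5=F, B6=T
input #2 (a=3, c=1, t=6): events B1->T, B1->F, B2->T, B2->F, B3->F, B4->F, B5->F, B6->F; covers B1=T, B1=F, B2=T, B2=F, B3=F, B4=F, B5=F, B6=F
input #3 (a=5, c=0, t=2): events B1->T, B1->F, B2->F, B3->T, B5->F, B6->T; covers B1=T, B1=F, B2=F, B3=T, B5=F, B6=T
input #4 (a=4, c=2, t=7): events B1->T, B1->T, B1->F, B2->T, B2->T, B2->F, B3->F, B4->T, B5->F, B6->T; covers B1=T, B1=F, B2=T, B2=F, B3=F, B4=T, B5=F, B6=T
input #5 (a=4, c=3, t=3): events B1->T, B1->T, B1->F, B2->F, B3->T, B5->F, B6->T; covers B1=T, B1=F, B2=F, B3=T, B5=F, B6=T
union over all inputs: B1=T, B1=F, B2=T, B2=F, B3=T, B3=F, B4=T, B4=F, B5=F, B6=T, B6=F (11 outcomes)
size 1 is not enough: best union over all size-1 subsets is 8/11
size 2 is not enough: best union over all size-2 subsets is 10/11
the canonical winner is {1, 2, 4}: size 3, full 11-outcome coverage, earliest index list among size-3 covers
Answer: 3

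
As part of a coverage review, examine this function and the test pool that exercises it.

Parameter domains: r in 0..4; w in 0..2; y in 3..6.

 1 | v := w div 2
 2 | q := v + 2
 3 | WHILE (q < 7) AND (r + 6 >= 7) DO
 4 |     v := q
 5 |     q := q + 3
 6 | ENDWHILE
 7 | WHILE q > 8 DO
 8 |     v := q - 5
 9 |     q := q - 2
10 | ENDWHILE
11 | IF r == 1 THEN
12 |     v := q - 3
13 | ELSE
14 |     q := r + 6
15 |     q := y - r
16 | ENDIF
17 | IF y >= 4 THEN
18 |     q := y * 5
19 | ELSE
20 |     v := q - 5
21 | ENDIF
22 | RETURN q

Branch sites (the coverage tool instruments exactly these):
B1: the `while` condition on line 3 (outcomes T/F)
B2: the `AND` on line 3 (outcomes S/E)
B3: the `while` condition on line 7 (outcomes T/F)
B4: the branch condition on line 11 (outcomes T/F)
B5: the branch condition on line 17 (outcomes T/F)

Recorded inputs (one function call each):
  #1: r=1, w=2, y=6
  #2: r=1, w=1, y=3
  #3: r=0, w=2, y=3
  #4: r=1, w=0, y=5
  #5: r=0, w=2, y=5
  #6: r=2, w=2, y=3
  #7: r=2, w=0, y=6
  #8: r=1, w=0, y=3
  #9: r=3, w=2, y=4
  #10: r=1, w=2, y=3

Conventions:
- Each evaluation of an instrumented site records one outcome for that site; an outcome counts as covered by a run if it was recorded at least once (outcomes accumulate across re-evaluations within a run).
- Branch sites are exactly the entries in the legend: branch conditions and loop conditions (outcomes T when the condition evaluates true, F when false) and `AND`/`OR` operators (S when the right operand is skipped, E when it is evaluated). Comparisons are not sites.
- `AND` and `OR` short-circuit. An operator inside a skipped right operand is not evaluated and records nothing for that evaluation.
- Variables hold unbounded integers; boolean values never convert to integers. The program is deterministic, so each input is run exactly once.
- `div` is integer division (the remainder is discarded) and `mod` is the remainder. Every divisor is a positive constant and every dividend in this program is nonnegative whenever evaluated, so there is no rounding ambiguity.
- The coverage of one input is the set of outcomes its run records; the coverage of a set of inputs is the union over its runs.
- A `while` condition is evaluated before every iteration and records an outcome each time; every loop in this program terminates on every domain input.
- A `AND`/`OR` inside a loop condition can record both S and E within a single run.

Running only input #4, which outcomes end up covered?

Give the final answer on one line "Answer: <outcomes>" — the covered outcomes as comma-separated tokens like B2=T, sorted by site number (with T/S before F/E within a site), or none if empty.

Simulating input #4 (r=1, w=0, y=5) step by step:
  B2->E, B1->T, B2->E, B1->T, B2->S, B1->F, B3->F, B4->T, B5->T
as a set, this run covers: B1=T, B1=F, B2=S, B2=E, B3=F, B4=T, B5=T

Answer: B1=T, B1=F, B2=S, B2=E, B3=F, B4=T, B5=T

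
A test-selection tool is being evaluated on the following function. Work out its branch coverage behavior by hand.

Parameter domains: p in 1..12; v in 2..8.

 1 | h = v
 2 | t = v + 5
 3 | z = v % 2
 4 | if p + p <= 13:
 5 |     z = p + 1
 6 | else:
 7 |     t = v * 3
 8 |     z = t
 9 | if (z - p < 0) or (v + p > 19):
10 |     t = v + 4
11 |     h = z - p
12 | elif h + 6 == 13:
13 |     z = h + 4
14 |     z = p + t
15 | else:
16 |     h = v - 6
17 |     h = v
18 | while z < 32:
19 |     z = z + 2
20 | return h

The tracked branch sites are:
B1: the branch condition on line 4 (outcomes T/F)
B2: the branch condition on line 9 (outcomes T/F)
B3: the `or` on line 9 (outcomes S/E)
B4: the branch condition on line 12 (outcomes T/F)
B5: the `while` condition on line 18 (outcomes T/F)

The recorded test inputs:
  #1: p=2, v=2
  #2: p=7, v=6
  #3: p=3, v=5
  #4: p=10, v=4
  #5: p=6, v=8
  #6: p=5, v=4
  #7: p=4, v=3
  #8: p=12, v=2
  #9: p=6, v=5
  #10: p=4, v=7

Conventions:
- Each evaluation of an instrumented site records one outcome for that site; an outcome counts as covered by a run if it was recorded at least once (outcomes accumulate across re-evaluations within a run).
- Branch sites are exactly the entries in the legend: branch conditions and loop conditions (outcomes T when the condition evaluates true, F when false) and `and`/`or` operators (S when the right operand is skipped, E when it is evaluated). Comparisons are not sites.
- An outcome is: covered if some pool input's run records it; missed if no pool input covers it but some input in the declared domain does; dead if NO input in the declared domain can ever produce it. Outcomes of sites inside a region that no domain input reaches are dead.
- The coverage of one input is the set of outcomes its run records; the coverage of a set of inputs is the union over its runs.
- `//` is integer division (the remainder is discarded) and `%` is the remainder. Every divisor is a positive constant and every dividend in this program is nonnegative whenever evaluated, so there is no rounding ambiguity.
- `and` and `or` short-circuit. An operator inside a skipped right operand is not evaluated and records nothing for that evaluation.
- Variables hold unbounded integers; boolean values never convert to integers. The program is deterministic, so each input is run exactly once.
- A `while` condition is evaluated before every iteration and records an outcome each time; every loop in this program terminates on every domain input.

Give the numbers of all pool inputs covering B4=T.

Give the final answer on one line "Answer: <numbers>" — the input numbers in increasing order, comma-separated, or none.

input #1 (p=2, v=2): never hits B4=T
input #2 (p=7, v=6): never hits B4=T
input #3 (p=3, v=5): never hits B4=T
input #4 (p=10, v=4): never hits B4=T
input #5 (p=6, v=8): never hits B4=T
input #6 (p=5, v=4): never hits B4=T
input #7 (p=4, v=3): never hits B4=T
input #8 (p=12, v=2): never hits B4=T
input #9 (p=6, v=5): never hits B4=T
input #10 (p=4, v=7): hits B4=T

Answer: 10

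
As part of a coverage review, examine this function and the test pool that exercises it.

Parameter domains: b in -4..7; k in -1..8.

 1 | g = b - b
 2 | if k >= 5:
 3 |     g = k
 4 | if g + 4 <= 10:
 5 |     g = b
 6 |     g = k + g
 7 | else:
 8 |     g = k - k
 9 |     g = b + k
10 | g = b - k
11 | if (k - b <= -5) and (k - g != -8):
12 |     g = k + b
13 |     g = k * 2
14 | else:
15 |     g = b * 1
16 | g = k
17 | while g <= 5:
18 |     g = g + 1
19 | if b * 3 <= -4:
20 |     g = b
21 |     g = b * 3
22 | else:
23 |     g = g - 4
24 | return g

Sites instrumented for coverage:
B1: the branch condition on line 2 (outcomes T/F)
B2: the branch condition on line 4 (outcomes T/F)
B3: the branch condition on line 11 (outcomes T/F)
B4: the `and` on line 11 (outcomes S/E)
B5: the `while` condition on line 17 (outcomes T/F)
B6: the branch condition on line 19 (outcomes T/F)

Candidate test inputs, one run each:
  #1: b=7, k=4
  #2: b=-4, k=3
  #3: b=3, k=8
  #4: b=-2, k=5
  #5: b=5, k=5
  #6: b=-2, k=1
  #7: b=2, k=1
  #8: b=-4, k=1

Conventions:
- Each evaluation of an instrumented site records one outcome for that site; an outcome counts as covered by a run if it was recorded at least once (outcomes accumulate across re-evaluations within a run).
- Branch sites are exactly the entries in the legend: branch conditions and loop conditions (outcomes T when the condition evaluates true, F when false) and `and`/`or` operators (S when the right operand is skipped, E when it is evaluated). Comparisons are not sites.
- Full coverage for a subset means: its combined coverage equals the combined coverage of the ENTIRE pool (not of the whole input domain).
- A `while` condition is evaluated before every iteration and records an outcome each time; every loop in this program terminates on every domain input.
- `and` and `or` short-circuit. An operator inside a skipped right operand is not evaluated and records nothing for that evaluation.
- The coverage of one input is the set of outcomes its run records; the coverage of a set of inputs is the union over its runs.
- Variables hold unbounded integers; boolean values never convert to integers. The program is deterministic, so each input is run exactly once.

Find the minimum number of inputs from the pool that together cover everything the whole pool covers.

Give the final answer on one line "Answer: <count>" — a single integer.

input #1 (b=7, k=4): events B1->F, B2->T, B4->S, B3->F, B5->T, B5->T, B5->F, B6->F; covers B1=F, B2=T, B3=F, B4=S, B5=T, B5=F, B6=F
input #2 (b=-4, k=3): events B1->F, B2->T, B4->S, B3->F, B5->T, B5->T, B5->T, B5->F, B6->T; covers B1=F, B2=T, B3=F, B4=S, B5=T, B5=F, B6=T
input #3 (b=3, k=8): events B1->T, B2->F, B4->S, B3->F, B5->F, B6->F; covers B1=T, B2=F, B3=F, B4=S, B5=F, B6=F
input #4 (b=-2, k=5): events B1->T, B2->T, B4->S, B3->F, B5->T, B5->F, B6->T; covers B1=T, B2=T, B3=F, B4=S, B5=T, B5=F, B6=T
input #5 (b=5, k=5): events B1->T, B2->T, B4->S, B3->F, B5->T, B5->F, B6->F; covers B1=T, B2=T, B3=F, B4=S, B5=T, B5=F, B6=F
input #6 (b=-2, k=1): events B1->F, B2->T, B4->S, B3->F, B5->T, B5->T, B5->T, B5->T, B5->T, B5->F, B6->T; covers B1=F, B2=T, B3=F, B4=S, B5=T, B5=F, B6=T
input #7 (b=2, k=1): events B1->F, B2->T, B4->S, B3->F, B5->T, B5->T, B5->T, B5->T, B5->T, B5->F, B6->F; covers B1=F, B2=T, B3=F, B4=S, B5=T, B5=F, B6=F
input #8 (b=-4, k=1): events B1->F, B2->T, B4->S, B3->F, B5->T, B5->T, B5->T, B5->T, B5->T, B5->F, B6->T; covers B1=F, B2=T, B3=F, B4=S, B5=T, B5=F, B6=T
union over all inputs: B1=T, B1=F, B2=T, B2=F, B3=F, B4=S, B5=T, B5=F, B6=T, B6=F (10 outcomes)
no size-1 subset reaches all 10 outcomes (best union: 7/10)
at size 2, {2, 3} reaches all 10 outcomes; every lexicographically earlier size-2 subset fails

Answer: 2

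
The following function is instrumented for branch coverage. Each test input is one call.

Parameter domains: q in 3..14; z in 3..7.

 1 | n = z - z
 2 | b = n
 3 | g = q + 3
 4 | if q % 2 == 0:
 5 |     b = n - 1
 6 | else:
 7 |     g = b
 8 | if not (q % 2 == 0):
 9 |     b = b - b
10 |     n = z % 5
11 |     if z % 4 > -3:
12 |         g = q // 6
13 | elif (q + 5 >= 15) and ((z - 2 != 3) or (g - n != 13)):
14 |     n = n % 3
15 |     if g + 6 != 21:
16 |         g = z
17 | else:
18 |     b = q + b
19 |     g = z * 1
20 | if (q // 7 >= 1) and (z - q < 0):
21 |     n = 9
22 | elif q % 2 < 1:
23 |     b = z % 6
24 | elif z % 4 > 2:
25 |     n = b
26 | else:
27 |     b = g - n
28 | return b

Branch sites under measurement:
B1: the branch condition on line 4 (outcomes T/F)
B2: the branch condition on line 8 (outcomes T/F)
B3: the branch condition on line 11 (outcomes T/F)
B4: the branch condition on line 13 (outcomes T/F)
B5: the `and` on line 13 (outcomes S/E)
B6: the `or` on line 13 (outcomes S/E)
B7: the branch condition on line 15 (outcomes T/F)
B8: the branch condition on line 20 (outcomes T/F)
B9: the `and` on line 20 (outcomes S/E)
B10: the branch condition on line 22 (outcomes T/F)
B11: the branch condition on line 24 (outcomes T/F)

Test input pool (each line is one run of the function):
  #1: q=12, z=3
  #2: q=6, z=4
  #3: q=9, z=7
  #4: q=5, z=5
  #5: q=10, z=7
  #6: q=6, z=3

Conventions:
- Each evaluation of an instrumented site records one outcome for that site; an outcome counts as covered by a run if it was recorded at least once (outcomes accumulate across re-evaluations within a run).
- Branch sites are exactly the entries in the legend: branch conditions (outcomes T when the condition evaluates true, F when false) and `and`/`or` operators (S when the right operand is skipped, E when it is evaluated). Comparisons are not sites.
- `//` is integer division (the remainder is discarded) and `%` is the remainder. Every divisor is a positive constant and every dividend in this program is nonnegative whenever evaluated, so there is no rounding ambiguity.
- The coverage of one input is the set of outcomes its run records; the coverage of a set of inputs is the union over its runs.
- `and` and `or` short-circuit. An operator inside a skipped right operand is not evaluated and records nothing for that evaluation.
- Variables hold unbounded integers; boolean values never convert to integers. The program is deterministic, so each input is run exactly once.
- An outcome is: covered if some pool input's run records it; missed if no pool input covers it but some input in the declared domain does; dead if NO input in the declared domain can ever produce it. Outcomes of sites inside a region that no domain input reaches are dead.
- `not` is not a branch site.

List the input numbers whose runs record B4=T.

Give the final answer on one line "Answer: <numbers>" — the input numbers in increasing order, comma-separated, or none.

input #1 (q=12, z=3): covers B4=T
input #2 (q=6, z=4): misses B4=T
input #3 (q=9, z=7): misses B4=T
input #4 (q=5, z=5): misses B4=T
input #5 (q=10, z=7): covers B4=T
input #6 (q=6, z=3): misses B4=T

Answer: 1, 5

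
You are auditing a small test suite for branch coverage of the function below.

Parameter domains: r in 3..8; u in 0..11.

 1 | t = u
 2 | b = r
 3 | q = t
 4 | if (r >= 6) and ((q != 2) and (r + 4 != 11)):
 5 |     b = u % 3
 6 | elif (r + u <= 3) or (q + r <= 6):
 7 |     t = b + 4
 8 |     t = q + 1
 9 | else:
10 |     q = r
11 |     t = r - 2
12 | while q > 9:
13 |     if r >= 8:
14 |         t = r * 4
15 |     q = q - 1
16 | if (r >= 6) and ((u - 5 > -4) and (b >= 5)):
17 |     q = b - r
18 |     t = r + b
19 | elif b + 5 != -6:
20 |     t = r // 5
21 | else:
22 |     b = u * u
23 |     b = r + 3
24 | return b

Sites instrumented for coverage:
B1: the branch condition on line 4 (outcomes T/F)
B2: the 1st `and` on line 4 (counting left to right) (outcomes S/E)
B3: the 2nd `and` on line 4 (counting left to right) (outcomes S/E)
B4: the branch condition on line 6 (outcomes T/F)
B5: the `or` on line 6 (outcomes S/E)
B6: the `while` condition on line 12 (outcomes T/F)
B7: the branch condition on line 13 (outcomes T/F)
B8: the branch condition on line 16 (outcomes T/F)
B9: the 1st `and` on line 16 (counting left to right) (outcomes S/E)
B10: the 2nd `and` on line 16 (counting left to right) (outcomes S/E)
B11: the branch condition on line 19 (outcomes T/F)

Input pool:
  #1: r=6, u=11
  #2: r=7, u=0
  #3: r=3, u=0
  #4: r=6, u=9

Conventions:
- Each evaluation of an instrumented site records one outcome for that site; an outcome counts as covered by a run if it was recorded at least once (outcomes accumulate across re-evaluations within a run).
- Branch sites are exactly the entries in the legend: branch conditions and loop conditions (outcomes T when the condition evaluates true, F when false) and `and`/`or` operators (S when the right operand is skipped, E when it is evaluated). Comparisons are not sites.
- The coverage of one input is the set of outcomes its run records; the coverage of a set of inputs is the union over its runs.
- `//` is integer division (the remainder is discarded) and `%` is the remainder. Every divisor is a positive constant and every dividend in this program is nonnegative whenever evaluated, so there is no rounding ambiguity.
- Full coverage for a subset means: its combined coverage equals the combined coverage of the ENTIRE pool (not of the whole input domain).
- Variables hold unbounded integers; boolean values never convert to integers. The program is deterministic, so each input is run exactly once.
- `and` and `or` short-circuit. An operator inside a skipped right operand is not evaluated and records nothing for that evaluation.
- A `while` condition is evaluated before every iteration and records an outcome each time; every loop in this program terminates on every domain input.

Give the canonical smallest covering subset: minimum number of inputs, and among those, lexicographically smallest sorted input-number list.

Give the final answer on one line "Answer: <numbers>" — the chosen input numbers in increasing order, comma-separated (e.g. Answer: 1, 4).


test 1 (r=6, u=11) fires B2->E, B3->E, B1->T, B6->T, B7->F, B6->T, B7->F, B6->F, B9->E, B10->E, B8->F, B11->T; hits B1=T, B2=E, B3=E, B6=T, B6=F, B7=F, B8=F, B9=E, B10=E, B11=T
test 2 (r=7, u=0) fires B2->E, B3->E, B1->F, B5->E, B4->F, B6->F, B9->E, B10->S, B8->F, B11->T; hits B1=F, B2=E, B3=E, B4=F, B5=E, B6=F, B8=F, B9=E, B10=S, B11=T
test 3 (r=3, u=0) fires B2->S, B1->F, B5->S, B4->T, B6->F, B9->S, B8->F, B11->T; hits B1=F, B2=S, B4=T, B5=S, B6=F, B8=F, B9=S, B11=T
test 4 (r=6, u=9) fires B2->E, B3->E, B1->T, B6->F, B9->E, B10->E, B8->F, B11->T; hits B1=T, B2=E, B3=E, B6=F, B8=F, B9=E, B10=E, B11=T
pool-wide coverage (18 outcomes): B1=T, B1=F, B2=S, B2=E, B3=E, B4=T, B4=F, B5=S, B5=E, B6=T, B6=F, B7=F, B8=F, B9=S, B9=E, B10=S, B10=E, B11=T
size 1 is not enough: best union over all size-1 subsets is 10/18
size 2 is not enough: best union over all size-2 subsets is 15/18
at size 3, {1, 2, 3} reaches all 18 outcomes; every lexicographically earlier size-3 subset fails
Answer: 1, 2, 3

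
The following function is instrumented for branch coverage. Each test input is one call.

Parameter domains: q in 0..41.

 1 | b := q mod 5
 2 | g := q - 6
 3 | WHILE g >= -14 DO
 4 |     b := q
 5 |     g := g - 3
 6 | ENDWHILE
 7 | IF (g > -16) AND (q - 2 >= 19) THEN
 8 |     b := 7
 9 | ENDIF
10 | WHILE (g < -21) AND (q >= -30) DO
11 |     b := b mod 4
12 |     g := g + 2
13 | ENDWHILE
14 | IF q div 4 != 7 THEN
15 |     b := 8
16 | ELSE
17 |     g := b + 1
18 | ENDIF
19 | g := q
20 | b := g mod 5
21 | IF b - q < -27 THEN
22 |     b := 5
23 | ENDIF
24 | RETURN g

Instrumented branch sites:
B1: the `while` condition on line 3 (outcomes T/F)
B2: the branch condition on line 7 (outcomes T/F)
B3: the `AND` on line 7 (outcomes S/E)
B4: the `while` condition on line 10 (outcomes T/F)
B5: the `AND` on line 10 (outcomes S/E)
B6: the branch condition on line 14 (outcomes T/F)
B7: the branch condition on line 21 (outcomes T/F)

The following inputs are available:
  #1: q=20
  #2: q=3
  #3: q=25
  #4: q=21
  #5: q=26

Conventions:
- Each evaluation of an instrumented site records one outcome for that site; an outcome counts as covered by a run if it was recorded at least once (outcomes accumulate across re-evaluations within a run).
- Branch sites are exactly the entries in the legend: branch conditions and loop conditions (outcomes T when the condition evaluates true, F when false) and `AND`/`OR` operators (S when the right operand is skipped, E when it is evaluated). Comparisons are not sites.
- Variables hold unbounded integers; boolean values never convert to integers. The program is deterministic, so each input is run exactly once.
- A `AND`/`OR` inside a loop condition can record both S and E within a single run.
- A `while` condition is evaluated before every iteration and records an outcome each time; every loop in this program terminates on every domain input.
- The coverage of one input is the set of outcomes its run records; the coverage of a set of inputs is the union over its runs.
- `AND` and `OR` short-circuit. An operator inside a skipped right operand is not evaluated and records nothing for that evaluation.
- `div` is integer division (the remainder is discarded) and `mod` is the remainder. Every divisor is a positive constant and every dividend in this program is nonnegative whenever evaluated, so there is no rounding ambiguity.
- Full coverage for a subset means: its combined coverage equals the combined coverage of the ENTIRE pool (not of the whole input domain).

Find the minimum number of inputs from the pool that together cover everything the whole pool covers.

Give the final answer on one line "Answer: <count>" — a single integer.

run #1 (q=20) records B1=T, B1=F, B2=F, B3=S, B4=F, B5=S, B6=T, B7=F
run #2 (q=3) records B1=T, B1=F, B2=F, B3=E, B4=F, B5=S, B6=T, B7=F
run #3 (q=25) records B1=T, B1=F, B2=F, B3=S, B4=F, B5=S, B6=T, B7=F
run #4 (q=21) records B1=T, B1=F, B2=T, B3=E, B4=F, B5=S, B6=T, B7=F
run #5 (q=26) records B1=T, B1=F, B2=F, B3=S, B4=F, B5=S, B6=T, B7=F
pool-wide coverage (10 outcomes): B1=T, B1=F, B2=T, B2=F, B3=S, B3=E, B4=F, B5=S, B6=T, B7=F
size 1 is not enough: best union over all size-1 subsets is 8/10
the canonical winner is {1, 4}: size 2, full 10-outcome coverage, earliest index list among size-2 covers

Answer: 2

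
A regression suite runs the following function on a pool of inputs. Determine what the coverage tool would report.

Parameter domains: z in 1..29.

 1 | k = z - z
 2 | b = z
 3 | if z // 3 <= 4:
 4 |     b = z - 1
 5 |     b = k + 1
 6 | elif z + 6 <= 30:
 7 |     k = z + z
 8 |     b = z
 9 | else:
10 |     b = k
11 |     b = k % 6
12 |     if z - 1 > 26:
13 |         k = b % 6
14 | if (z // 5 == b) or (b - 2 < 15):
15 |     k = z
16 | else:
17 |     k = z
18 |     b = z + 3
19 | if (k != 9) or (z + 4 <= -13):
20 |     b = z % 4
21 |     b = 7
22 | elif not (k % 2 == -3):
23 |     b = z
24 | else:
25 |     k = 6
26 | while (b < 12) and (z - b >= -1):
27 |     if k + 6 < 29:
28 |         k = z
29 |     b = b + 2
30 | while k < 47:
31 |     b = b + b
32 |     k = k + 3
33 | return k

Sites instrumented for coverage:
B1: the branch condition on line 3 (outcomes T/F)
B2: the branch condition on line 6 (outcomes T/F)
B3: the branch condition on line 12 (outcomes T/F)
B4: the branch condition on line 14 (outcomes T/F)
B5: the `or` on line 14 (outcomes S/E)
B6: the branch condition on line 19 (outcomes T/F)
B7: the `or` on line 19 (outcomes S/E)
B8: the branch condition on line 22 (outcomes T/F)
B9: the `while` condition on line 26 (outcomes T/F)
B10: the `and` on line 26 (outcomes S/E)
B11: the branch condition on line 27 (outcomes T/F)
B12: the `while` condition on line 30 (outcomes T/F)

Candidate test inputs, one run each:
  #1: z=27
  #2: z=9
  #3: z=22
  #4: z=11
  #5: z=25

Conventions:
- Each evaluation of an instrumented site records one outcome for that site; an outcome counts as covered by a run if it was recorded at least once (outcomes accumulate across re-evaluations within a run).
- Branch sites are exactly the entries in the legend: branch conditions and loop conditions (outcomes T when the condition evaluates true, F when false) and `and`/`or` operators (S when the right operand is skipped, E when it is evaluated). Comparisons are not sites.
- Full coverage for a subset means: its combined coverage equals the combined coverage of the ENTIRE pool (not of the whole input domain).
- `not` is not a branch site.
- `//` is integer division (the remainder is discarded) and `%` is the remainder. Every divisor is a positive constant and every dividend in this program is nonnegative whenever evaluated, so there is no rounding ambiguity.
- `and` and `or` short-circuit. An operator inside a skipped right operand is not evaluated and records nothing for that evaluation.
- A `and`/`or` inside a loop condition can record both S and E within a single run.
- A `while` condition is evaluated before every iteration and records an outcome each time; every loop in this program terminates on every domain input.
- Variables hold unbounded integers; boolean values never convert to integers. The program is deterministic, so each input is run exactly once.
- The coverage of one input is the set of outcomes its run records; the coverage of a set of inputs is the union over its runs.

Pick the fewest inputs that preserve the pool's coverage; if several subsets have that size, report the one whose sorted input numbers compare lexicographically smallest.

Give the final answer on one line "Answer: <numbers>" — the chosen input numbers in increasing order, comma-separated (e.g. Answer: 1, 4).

input #1 (z=27): covers B1=F, B2=F, B3=F, B4=T, B5=E, B6=T, B7=S, B9=T, B9=F, B10=S, B10=E, B11=F, B12=T, B12=F
input #2 (z=9): covers B1=T, B4=T, B5=S, B6=F, B7=E, B8=T, B9=T, B9=F, B10=E, B11=T, B12=T, B12=F
input #3 (z=22): covers B1=F, B2=T, B4=F, B5=E, B6=T, B7=S, B9=T, B9=F, B10=S, B10=E, B11=T, B12=T, B12=F
input #4 (z=11): covers B1=T, B4=T, B5=E, B6=T, B7=S, B9=T, B9=F, B10=S, B10=E, B11=T, B12=T, B12=F
input #5 (z=25): covers B1=F, B2=F, B3=F, B4=T, B5=E, B6=T, B7=S, B9=T, B9=F, B10=S, B10=E, B11=F, B12=T, B12=F
union over all inputs: B1=T, B1=F, B2=T, B2=F, B3=F, B4=T, B4=F, B5=S, B5=E, B6=T, B6=F, B7=S, B7=E, B8=T, B9=T, B9=F, B10=S, B10=E, B11=T, B11=F, B12=T, B12=F (22 outcomes)
checked all size-1 subsets: none covers 22 outcomes (max 14/22)
checked all size-2 subsets: none covers 22 outcomes (max 20/22)
size 3: inputs {1, 2, 3} cover all 22 outcomes, and no lexicographically smaller subset of this size does

Answer: 1, 2, 3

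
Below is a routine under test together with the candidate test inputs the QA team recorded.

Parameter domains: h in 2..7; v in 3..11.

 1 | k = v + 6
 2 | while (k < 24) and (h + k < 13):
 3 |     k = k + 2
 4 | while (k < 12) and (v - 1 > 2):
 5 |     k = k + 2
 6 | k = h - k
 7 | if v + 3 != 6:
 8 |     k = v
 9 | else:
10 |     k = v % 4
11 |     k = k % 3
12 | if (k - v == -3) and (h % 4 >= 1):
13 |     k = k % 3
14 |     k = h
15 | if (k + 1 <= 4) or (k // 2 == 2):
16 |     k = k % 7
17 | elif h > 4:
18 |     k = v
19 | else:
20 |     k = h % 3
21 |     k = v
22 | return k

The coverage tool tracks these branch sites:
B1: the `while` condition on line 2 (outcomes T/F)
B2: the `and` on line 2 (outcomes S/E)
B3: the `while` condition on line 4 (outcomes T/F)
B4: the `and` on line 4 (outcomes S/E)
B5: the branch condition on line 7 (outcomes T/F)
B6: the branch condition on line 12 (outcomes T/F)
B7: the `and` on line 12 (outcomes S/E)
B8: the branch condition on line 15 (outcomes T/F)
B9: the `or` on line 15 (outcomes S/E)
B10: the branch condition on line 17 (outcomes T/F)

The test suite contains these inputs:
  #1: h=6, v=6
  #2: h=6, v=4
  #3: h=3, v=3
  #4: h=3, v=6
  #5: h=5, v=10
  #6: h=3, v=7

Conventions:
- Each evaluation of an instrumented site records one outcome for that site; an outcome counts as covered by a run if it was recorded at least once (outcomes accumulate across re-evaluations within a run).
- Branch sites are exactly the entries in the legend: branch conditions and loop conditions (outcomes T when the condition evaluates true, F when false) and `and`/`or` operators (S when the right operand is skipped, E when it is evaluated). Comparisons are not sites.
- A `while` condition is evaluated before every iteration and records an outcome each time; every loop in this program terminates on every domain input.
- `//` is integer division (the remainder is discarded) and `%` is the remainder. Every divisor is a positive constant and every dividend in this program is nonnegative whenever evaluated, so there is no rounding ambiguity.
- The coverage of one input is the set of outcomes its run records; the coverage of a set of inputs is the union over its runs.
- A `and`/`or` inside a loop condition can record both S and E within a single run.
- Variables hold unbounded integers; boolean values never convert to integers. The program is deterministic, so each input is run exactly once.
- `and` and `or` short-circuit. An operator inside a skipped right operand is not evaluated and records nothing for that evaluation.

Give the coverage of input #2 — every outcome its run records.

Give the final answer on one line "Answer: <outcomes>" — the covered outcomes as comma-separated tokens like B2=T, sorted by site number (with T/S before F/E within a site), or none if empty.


Running input #2 (h=6, v=4), event by event:
  B2->E, B1->F, B4->E, B3->T, B4->S, B3->F, B5->T, B7->S, B6->F, B9->E
  B8->T
as a set, this run covers: B1=F, B2=E, B3=T, B3=F, B4=S, B4=E, B5=T, B6=F, B7=S, B8=T, B9=E
Answer: B1=F, B2=E, B3=T, B3=F, B4=S, B4=E, B5=T, B6=F, B7=S, B8=T, B9=E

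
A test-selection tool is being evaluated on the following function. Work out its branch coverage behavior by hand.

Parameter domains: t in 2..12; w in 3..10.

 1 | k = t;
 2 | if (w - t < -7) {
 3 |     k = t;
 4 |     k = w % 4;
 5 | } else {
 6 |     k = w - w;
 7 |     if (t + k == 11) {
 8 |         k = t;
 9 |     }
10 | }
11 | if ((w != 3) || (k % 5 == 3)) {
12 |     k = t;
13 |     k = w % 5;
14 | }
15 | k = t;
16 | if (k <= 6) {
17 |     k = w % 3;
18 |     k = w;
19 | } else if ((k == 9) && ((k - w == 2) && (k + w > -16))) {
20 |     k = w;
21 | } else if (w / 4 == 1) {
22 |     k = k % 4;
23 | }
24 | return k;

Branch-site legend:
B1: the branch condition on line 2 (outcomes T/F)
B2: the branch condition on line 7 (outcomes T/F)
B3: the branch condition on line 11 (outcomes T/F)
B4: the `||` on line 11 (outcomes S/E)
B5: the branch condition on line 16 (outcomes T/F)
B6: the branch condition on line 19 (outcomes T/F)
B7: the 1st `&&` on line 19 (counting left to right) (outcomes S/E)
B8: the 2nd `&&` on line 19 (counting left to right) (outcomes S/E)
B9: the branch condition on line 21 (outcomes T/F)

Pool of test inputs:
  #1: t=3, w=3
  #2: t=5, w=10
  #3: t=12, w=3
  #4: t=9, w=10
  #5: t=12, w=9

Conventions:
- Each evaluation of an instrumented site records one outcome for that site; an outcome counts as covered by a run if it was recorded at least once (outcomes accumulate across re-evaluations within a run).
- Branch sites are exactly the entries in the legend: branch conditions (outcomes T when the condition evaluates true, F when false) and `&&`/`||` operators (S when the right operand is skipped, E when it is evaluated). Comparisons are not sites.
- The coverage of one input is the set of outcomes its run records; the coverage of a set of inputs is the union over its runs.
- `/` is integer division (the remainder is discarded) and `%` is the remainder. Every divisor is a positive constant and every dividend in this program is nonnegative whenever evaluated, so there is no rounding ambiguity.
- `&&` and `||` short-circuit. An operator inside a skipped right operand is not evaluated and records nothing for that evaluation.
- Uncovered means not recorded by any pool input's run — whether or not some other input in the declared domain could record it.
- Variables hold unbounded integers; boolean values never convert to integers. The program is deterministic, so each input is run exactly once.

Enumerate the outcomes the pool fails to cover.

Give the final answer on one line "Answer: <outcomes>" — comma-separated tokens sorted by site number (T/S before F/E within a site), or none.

input #1 (t=3, w=3): events B1->F, B2->F, B4->E, B3->F, B5->T; covers B1=F, B2=F, B3=F, B4=E, B5=T
input #2 (t=5, w=10): events B1->F, B2->F, B4->S, B3->T, B5->T; covers B1=F, B2=F, B3=T, B4=S, B5=T
input #3 (t=12, w=3): events B1->T, B4->E, B3->T, B5->F, B7->S, B6->F, B9->F; covers B1=T, B3=T, B4=E, B5=F, B6=F, B7=S, B9=F
input #4 (t=9, w=10): events B1->F, B2->F, B4->S, B3->T, B5->F, B7->E, B8->S, B6->F, B9->F; covers B1=F, B2=F, B3=T, B4=S, B5=F, B6=F, B7=E, B8=S, B9=F
input #5 (t=12, w=9): events B1->F, B2->F, B4->S, B3->T, B5->F, B7->S, B6->F, B9->F; covers B1=F, B2=F, B3=T, B4=S, B5=F, B6=F, B7=S, B9=F
union over the pool: B1=T, B1=F, B2=F, B3=T, B3=F, B4=S, B4=E, B5=T, B5=F, B6=F, B7=S, B7=E, B8=S, B9=F
uncovered (4 of 18): B2=T, B6=T, B8=E, B9=T

Answer: B2=T, B6=T, B8=E, B9=T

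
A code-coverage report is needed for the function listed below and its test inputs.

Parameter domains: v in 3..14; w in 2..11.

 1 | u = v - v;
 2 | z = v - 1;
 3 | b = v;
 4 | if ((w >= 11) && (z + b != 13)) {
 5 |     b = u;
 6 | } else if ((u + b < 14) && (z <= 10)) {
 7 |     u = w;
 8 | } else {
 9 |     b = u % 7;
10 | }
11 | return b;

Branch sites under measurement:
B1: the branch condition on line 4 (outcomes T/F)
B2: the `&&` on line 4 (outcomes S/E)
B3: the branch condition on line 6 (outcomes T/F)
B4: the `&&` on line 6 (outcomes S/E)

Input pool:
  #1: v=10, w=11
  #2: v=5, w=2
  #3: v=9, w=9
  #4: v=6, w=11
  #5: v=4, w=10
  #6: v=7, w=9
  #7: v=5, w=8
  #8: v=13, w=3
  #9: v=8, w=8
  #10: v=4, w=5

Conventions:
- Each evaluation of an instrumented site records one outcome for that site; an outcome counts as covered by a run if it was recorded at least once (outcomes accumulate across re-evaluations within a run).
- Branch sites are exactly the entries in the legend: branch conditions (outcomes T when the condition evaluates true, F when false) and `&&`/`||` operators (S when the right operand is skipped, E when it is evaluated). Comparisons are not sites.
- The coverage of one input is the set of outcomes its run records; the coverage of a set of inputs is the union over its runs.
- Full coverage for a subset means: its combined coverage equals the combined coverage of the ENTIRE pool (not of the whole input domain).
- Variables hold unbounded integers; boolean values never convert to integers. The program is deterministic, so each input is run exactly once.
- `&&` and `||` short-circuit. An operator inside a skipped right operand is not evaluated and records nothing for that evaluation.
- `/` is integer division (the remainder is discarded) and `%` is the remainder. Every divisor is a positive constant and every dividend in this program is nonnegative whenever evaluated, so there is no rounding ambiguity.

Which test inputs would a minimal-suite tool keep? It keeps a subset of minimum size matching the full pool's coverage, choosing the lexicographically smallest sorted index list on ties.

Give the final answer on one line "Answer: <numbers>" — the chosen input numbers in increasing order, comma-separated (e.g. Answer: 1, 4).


#1 (v=10, w=11) -> B2->E, B1->T; covered: B1=T, B2=E
#2 (v=5, w=2) -> B2->S, B1->F, B4->E, B3->T; covered: B1=F, B2=S, B3=T, B4=E
#3 (v=9, w=9) -> B2->S, B1->F, B4->E, B3->T; covered: B1=F, B2=S, B3=T, B4=E
#4 (v=6, w=11) -> B2->E, B1->T; covered: B1=T, B2=E
#5 (v=4, w=10) -> B2->S, B1->F, B4->E, B3->T; covered: B1=F, B2=S, B3=T, B4=E
#6 (v=7, w=9) -> B2->S, B1->F, B4->E, B3->T; covered: B1=F, B2=S, B3=T, B4=E
#7 (v=5, w=8) -> B2->S, B1->F, B4->E, B3->T; covered: B1=F, B2=S, B3=T, B4=E
#8 (v=13, w=3) -> B2->S, B1->F, B4->E, B3->F; covered: B1=F, B2=S, B3=F, B4=E
#9 (v=8, w=8) -> B2->S, B1->F, B4->E, B3->T; covered: B1=F, B2=S, B3=T, B4=E
#10 (v=4, w=5) -> B2->S, B1->F, B4->E, B3->T; covered: B1=F, B2=S, B3=T, B4=E
pool-wide coverage (7 outcomes): B1=T, B1=F, B2=S, B2=E, B3=T, B3=F, B4=E
size 1 is not enough: best union over all size-1 subsets is 4/7
size 2 is not enough: best union over all size-2 subsets is 6/7
the canonical winner is {1, 2, 8}: size 3, full 7-outcome coverage, earliest index list among size-3 covers
Answer: 1, 2, 8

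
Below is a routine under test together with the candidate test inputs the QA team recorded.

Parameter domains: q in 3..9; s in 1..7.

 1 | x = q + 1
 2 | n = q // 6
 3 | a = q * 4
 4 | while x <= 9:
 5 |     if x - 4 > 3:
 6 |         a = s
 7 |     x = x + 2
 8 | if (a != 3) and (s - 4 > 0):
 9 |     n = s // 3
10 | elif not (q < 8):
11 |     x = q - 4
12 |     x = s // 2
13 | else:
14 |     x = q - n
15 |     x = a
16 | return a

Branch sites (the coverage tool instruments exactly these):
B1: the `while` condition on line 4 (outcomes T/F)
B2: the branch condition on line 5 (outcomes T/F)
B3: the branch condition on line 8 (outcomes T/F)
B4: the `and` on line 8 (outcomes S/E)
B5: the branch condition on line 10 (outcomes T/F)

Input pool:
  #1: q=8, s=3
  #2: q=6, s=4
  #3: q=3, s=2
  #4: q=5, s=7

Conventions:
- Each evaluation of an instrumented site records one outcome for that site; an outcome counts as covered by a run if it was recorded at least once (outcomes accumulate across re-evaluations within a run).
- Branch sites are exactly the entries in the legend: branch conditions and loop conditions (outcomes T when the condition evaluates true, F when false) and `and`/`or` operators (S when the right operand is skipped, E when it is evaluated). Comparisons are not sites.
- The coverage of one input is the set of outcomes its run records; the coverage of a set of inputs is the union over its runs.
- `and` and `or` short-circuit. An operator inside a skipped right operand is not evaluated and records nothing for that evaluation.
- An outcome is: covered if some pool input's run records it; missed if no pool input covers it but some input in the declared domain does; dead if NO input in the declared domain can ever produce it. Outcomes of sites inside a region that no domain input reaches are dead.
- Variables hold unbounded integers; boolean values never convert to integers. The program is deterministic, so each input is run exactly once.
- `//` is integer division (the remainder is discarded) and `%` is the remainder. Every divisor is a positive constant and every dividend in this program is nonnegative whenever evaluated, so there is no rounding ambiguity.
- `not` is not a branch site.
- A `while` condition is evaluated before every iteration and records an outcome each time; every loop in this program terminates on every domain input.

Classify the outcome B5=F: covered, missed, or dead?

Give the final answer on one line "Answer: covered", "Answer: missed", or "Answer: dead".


B5=F is recorded by pool input(s) 2, 3 -> covered
Answer: covered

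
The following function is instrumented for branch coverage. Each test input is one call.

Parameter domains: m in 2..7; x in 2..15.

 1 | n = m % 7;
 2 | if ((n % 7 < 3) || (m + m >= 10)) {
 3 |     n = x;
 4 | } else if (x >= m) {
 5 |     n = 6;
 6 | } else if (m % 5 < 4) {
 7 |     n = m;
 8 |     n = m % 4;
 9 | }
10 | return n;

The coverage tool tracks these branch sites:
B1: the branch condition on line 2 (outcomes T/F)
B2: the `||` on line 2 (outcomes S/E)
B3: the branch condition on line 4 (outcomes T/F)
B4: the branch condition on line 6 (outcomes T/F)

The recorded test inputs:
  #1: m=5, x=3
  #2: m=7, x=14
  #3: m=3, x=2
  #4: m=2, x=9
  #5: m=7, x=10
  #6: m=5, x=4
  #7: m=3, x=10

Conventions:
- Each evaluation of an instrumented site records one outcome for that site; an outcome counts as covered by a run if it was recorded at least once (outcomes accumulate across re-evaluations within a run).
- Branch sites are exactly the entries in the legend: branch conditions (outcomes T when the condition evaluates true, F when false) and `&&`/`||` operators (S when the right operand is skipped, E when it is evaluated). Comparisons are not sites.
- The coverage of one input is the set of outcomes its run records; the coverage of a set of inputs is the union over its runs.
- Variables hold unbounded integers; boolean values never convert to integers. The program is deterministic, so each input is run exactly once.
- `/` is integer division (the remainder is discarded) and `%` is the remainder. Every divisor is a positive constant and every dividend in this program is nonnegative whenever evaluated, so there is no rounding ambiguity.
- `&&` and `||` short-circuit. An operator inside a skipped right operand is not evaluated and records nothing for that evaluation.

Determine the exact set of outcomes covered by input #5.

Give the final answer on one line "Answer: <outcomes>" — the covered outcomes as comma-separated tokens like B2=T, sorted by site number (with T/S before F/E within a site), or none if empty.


Tracing the run of input #5 (m=7, x=10):
  B2->S, B1->T
distinct outcomes covered: B1=T, B2=S
Answer: B1=T, B2=S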